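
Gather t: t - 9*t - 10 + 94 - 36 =48 - 8*t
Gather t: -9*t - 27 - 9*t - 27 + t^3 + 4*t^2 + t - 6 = t^3 + 4*t^2 - 17*t - 60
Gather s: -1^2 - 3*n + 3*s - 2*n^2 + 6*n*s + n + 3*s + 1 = -2*n^2 - 2*n + s*(6*n + 6)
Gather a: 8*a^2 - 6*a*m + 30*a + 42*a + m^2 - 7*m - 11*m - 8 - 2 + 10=8*a^2 + a*(72 - 6*m) + m^2 - 18*m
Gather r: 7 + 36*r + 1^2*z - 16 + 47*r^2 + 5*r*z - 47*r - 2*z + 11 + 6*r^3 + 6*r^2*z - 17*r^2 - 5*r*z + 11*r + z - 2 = 6*r^3 + r^2*(6*z + 30)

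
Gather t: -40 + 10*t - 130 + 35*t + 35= 45*t - 135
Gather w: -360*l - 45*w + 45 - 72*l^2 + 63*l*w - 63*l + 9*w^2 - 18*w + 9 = -72*l^2 - 423*l + 9*w^2 + w*(63*l - 63) + 54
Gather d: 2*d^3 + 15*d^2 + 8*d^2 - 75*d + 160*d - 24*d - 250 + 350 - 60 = 2*d^3 + 23*d^2 + 61*d + 40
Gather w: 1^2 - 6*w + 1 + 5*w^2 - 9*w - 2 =5*w^2 - 15*w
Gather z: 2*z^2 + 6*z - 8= 2*z^2 + 6*z - 8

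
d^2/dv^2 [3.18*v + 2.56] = 0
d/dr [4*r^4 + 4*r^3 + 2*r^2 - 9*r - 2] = 16*r^3 + 12*r^2 + 4*r - 9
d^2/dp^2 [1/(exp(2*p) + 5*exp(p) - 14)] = (2*(2*exp(p) + 5)^2*exp(p) - (4*exp(p) + 5)*(exp(2*p) + 5*exp(p) - 14))*exp(p)/(exp(2*p) + 5*exp(p) - 14)^3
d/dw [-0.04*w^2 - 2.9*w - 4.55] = -0.08*w - 2.9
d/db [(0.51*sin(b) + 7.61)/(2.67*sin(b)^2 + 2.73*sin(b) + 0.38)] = (-40.6374*sin(b) + 0.68085*cos(2*b) - 21.26235)*cos(b)/(2.67*sin(b)^2 + 2.73*sin(b) + 0.38)^2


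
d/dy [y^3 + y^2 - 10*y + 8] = 3*y^2 + 2*y - 10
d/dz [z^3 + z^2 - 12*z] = 3*z^2 + 2*z - 12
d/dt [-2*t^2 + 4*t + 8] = 4 - 4*t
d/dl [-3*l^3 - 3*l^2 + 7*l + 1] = -9*l^2 - 6*l + 7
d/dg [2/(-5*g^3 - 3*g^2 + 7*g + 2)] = 2*(15*g^2 + 6*g - 7)/(5*g^3 + 3*g^2 - 7*g - 2)^2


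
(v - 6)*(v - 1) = v^2 - 7*v + 6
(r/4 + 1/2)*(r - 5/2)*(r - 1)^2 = r^4/4 - 5*r^3/8 - 3*r^2/4 + 19*r/8 - 5/4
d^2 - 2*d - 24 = (d - 6)*(d + 4)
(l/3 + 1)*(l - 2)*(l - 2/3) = l^3/3 + l^2/9 - 20*l/9 + 4/3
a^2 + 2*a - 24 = (a - 4)*(a + 6)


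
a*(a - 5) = a^2 - 5*a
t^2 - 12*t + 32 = (t - 8)*(t - 4)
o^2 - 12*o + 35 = (o - 7)*(o - 5)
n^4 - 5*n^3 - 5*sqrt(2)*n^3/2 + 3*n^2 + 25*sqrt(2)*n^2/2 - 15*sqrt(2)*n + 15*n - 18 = (n - 3)*(n - 2)*(n - 3*sqrt(2))*(n + sqrt(2)/2)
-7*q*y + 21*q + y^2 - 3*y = (-7*q + y)*(y - 3)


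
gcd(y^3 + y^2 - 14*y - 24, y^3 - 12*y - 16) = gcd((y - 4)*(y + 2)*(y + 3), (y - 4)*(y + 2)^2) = y^2 - 2*y - 8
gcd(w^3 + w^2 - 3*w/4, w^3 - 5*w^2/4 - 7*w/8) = w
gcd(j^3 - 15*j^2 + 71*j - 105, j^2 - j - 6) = j - 3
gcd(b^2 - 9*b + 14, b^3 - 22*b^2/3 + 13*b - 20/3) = 1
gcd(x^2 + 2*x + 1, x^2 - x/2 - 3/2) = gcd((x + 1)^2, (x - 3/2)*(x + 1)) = x + 1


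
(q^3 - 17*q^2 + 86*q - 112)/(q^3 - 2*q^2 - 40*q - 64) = (q^2 - 9*q + 14)/(q^2 + 6*q + 8)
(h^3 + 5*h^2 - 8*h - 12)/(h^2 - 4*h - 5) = (h^2 + 4*h - 12)/(h - 5)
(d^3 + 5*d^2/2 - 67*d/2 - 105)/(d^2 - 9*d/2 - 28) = (d^2 - d - 30)/(d - 8)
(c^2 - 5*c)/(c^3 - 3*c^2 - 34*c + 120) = c/(c^2 + 2*c - 24)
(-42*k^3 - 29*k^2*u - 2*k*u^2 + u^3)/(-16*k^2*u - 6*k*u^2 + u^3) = (-21*k^2 - 4*k*u + u^2)/(u*(-8*k + u))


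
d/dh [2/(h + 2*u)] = -2/(h + 2*u)^2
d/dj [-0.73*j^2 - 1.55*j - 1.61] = -1.46*j - 1.55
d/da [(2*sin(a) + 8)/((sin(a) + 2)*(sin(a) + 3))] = 2*(-8*sin(a) + cos(a)^2 - 15)*cos(a)/((sin(a) + 2)^2*(sin(a) + 3)^2)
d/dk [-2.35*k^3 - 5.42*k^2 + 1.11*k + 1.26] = -7.05*k^2 - 10.84*k + 1.11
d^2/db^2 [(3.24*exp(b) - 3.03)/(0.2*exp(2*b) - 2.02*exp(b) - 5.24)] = (0.1296*exp(4*b) + 0.824160000000001*exp(3*b) + 24.04548*exp(2*b) - 59.360124*exp(b) + 121.034568)*exp(b)/(0.008*exp(6*b) - 0.2424*exp(5*b) + 1.81944*exp(4*b) + 4.459352*exp(3*b) - 47.669328*exp(2*b) - 166.393056*exp(b) - 143.877824)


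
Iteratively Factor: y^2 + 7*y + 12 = (y + 4)*(y + 3)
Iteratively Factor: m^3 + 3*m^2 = (m + 3)*(m^2) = m*(m + 3)*(m)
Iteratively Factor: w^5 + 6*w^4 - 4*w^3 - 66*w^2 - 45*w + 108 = (w - 1)*(w^4 + 7*w^3 + 3*w^2 - 63*w - 108) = (w - 1)*(w + 3)*(w^3 + 4*w^2 - 9*w - 36) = (w - 3)*(w - 1)*(w + 3)*(w^2 + 7*w + 12) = (w - 3)*(w - 1)*(w + 3)*(w + 4)*(w + 3)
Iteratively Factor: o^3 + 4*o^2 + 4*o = (o + 2)*(o^2 + 2*o) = o*(o + 2)*(o + 2)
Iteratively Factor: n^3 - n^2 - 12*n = (n - 4)*(n^2 + 3*n) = n*(n - 4)*(n + 3)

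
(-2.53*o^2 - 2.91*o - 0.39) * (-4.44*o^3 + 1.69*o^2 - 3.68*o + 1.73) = 11.2332*o^5 + 8.6447*o^4 + 6.1241*o^3 + 5.6728*o^2 - 3.5991*o - 0.6747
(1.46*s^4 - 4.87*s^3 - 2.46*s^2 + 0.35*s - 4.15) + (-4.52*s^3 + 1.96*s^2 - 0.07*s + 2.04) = 1.46*s^4 - 9.39*s^3 - 0.5*s^2 + 0.28*s - 2.11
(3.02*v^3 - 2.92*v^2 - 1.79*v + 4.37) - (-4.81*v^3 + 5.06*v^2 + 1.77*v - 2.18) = 7.83*v^3 - 7.98*v^2 - 3.56*v + 6.55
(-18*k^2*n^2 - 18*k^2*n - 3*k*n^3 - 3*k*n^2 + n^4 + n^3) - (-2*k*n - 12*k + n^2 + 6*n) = -18*k^2*n^2 - 18*k^2*n - 3*k*n^3 - 3*k*n^2 + 2*k*n + 12*k + n^4 + n^3 - n^2 - 6*n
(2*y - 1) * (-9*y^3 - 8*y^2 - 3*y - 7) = -18*y^4 - 7*y^3 + 2*y^2 - 11*y + 7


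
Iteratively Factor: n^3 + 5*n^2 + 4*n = (n + 4)*(n^2 + n) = n*(n + 4)*(n + 1)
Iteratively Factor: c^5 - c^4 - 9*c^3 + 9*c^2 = (c + 3)*(c^4 - 4*c^3 + 3*c^2) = (c - 1)*(c + 3)*(c^3 - 3*c^2) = (c - 3)*(c - 1)*(c + 3)*(c^2) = c*(c - 3)*(c - 1)*(c + 3)*(c)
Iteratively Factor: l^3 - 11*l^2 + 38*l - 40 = (l - 4)*(l^2 - 7*l + 10) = (l - 5)*(l - 4)*(l - 2)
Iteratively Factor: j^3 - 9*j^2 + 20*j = (j)*(j^2 - 9*j + 20) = j*(j - 4)*(j - 5)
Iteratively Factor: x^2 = (x)*(x)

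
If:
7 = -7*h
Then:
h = -1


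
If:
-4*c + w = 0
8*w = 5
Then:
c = 5/32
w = 5/8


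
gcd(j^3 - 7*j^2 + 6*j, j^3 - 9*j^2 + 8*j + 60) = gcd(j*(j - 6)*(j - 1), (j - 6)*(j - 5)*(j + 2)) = j - 6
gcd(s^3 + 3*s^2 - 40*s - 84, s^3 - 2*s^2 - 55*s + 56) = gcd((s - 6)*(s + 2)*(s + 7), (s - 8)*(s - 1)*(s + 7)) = s + 7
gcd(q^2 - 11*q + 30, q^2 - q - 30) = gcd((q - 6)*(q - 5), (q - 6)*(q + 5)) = q - 6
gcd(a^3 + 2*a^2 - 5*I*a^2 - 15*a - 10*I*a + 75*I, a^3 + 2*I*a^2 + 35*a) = a - 5*I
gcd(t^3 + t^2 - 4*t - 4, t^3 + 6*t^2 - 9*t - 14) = t^2 - t - 2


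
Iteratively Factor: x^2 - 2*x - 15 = (x - 5)*(x + 3)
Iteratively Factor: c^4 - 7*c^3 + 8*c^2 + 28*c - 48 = (c + 2)*(c^3 - 9*c^2 + 26*c - 24) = (c - 4)*(c + 2)*(c^2 - 5*c + 6) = (c - 4)*(c - 3)*(c + 2)*(c - 2)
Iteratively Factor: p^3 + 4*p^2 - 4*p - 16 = (p + 4)*(p^2 - 4) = (p + 2)*(p + 4)*(p - 2)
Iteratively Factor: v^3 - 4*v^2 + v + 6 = (v + 1)*(v^2 - 5*v + 6) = (v - 2)*(v + 1)*(v - 3)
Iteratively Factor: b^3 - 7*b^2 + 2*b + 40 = (b - 4)*(b^2 - 3*b - 10) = (b - 4)*(b + 2)*(b - 5)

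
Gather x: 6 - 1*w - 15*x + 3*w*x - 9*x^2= -w - 9*x^2 + x*(3*w - 15) + 6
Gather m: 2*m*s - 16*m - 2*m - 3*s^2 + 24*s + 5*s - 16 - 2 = m*(2*s - 18) - 3*s^2 + 29*s - 18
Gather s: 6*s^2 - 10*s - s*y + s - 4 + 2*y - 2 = 6*s^2 + s*(-y - 9) + 2*y - 6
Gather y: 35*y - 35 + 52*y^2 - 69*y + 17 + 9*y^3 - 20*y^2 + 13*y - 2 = 9*y^3 + 32*y^2 - 21*y - 20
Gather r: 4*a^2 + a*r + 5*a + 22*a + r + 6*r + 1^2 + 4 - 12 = 4*a^2 + 27*a + r*(a + 7) - 7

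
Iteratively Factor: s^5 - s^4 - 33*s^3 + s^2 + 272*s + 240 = (s - 4)*(s^4 + 3*s^3 - 21*s^2 - 83*s - 60) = (s - 4)*(s + 4)*(s^3 - s^2 - 17*s - 15) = (s - 4)*(s + 3)*(s + 4)*(s^2 - 4*s - 5) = (s - 4)*(s + 1)*(s + 3)*(s + 4)*(s - 5)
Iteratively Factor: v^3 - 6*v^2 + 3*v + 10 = (v - 2)*(v^2 - 4*v - 5) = (v - 2)*(v + 1)*(v - 5)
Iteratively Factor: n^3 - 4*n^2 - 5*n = (n)*(n^2 - 4*n - 5) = n*(n + 1)*(n - 5)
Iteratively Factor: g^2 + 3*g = (g + 3)*(g)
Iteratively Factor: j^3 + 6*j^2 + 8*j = (j + 4)*(j^2 + 2*j) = j*(j + 4)*(j + 2)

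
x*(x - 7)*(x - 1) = x^3 - 8*x^2 + 7*x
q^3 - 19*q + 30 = (q - 3)*(q - 2)*(q + 5)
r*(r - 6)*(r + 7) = r^3 + r^2 - 42*r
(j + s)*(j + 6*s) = j^2 + 7*j*s + 6*s^2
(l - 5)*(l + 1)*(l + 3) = l^3 - l^2 - 17*l - 15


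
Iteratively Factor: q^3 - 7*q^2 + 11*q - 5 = (q - 5)*(q^2 - 2*q + 1) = (q - 5)*(q - 1)*(q - 1)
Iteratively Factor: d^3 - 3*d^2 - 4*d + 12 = (d + 2)*(d^2 - 5*d + 6) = (d - 3)*(d + 2)*(d - 2)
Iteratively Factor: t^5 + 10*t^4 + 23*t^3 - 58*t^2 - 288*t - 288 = (t - 3)*(t^4 + 13*t^3 + 62*t^2 + 128*t + 96) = (t - 3)*(t + 2)*(t^3 + 11*t^2 + 40*t + 48) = (t - 3)*(t + 2)*(t + 4)*(t^2 + 7*t + 12) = (t - 3)*(t + 2)*(t + 4)^2*(t + 3)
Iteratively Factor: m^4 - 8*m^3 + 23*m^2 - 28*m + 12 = (m - 2)*(m^3 - 6*m^2 + 11*m - 6) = (m - 2)*(m - 1)*(m^2 - 5*m + 6) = (m - 2)^2*(m - 1)*(m - 3)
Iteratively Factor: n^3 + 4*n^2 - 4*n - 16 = (n - 2)*(n^2 + 6*n + 8) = (n - 2)*(n + 4)*(n + 2)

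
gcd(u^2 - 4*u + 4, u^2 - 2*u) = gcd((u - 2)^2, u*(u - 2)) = u - 2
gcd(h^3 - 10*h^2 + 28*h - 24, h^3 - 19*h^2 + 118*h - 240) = h - 6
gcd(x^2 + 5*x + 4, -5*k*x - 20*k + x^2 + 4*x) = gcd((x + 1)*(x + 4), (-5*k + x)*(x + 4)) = x + 4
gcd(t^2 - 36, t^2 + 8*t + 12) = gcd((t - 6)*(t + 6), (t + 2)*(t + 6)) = t + 6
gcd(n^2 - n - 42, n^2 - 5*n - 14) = n - 7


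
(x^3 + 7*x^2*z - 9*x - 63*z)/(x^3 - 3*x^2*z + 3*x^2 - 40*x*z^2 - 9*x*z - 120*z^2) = (x^2 + 7*x*z - 3*x - 21*z)/(x^2 - 3*x*z - 40*z^2)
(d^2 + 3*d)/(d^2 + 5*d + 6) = d/(d + 2)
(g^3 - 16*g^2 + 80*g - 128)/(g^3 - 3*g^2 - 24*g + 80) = (g - 8)/(g + 5)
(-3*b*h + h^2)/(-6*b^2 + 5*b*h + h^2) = h*(-3*b + h)/(-6*b^2 + 5*b*h + h^2)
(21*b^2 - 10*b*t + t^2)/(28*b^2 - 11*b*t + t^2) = (-3*b + t)/(-4*b + t)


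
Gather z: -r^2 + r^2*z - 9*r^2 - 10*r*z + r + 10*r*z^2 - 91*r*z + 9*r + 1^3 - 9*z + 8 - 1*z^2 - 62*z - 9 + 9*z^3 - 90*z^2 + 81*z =-10*r^2 + 10*r + 9*z^3 + z^2*(10*r - 91) + z*(r^2 - 101*r + 10)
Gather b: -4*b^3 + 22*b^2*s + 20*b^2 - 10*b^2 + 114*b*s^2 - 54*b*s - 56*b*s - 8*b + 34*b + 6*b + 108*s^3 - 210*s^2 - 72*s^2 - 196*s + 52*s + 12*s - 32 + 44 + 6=-4*b^3 + b^2*(22*s + 10) + b*(114*s^2 - 110*s + 32) + 108*s^3 - 282*s^2 - 132*s + 18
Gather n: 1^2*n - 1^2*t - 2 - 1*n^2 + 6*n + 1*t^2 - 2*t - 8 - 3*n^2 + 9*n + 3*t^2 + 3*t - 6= -4*n^2 + 16*n + 4*t^2 - 16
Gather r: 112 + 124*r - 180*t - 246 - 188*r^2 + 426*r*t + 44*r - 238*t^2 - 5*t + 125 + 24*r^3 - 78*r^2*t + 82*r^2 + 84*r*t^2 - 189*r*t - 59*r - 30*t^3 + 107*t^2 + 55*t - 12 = 24*r^3 + r^2*(-78*t - 106) + r*(84*t^2 + 237*t + 109) - 30*t^3 - 131*t^2 - 130*t - 21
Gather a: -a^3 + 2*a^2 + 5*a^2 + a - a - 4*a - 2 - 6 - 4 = -a^3 + 7*a^2 - 4*a - 12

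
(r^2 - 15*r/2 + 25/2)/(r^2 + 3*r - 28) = (2*r^2 - 15*r + 25)/(2*(r^2 + 3*r - 28))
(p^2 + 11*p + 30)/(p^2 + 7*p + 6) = (p + 5)/(p + 1)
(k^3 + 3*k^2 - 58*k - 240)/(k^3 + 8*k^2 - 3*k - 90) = (k - 8)/(k - 3)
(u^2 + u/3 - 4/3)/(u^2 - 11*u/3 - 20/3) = (u - 1)/(u - 5)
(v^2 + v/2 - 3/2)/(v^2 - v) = (v + 3/2)/v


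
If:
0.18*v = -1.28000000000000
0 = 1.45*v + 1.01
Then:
No Solution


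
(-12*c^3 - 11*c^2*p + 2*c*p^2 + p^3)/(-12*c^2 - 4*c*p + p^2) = (12*c^3 + 11*c^2*p - 2*c*p^2 - p^3)/(12*c^2 + 4*c*p - p^2)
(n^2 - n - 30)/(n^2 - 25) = (n - 6)/(n - 5)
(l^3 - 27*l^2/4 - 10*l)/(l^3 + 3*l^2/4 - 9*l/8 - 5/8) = 2*l*(l - 8)/(2*l^2 - l - 1)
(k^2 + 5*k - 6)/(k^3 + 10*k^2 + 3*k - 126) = (k - 1)/(k^2 + 4*k - 21)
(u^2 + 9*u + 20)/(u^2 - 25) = (u + 4)/(u - 5)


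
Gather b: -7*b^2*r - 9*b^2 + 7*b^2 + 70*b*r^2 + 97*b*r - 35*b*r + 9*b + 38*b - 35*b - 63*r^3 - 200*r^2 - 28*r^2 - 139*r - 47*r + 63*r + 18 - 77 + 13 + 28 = b^2*(-7*r - 2) + b*(70*r^2 + 62*r + 12) - 63*r^3 - 228*r^2 - 123*r - 18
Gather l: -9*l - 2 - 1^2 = -9*l - 3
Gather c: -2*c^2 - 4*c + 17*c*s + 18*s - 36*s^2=-2*c^2 + c*(17*s - 4) - 36*s^2 + 18*s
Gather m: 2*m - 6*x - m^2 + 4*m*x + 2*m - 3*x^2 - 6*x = -m^2 + m*(4*x + 4) - 3*x^2 - 12*x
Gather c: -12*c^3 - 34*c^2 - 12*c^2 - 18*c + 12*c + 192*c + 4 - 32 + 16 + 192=-12*c^3 - 46*c^2 + 186*c + 180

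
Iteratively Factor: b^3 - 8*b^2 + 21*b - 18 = (b - 3)*(b^2 - 5*b + 6) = (b - 3)*(b - 2)*(b - 3)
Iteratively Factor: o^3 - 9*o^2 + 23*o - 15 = (o - 3)*(o^2 - 6*o + 5) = (o - 3)*(o - 1)*(o - 5)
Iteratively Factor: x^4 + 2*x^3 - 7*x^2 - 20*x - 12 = (x + 1)*(x^3 + x^2 - 8*x - 12) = (x + 1)*(x + 2)*(x^2 - x - 6) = (x - 3)*(x + 1)*(x + 2)*(x + 2)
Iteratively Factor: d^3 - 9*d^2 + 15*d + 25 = (d + 1)*(d^2 - 10*d + 25) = (d - 5)*(d + 1)*(d - 5)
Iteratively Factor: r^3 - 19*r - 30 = (r + 3)*(r^2 - 3*r - 10) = (r - 5)*(r + 3)*(r + 2)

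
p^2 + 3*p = p*(p + 3)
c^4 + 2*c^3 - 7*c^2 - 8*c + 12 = (c - 2)*(c - 1)*(c + 2)*(c + 3)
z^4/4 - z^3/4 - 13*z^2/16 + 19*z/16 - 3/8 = (z/4 + 1/2)*(z - 3/2)*(z - 1)*(z - 1/2)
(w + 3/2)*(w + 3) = w^2 + 9*w/2 + 9/2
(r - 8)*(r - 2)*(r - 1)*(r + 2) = r^4 - 9*r^3 + 4*r^2 + 36*r - 32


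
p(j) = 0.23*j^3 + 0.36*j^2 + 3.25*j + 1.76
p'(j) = 0.69*j^2 + 0.72*j + 3.25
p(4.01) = 35.41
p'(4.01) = 17.23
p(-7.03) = -83.20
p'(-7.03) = 32.29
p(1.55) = 8.52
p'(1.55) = 6.02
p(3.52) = 27.69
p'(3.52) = 14.33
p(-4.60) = -27.96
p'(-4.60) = 14.54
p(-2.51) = -7.77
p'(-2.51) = 5.79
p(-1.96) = -4.96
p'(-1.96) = 4.49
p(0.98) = 5.51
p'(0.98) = 4.62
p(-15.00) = -742.24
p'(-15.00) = 147.70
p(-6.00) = -54.46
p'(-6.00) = 23.77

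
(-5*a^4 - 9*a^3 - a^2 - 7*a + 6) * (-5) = 25*a^4 + 45*a^3 + 5*a^2 + 35*a - 30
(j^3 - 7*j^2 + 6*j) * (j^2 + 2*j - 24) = j^5 - 5*j^4 - 32*j^3 + 180*j^2 - 144*j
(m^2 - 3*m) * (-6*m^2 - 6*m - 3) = -6*m^4 + 12*m^3 + 15*m^2 + 9*m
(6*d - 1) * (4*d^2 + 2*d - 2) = 24*d^3 + 8*d^2 - 14*d + 2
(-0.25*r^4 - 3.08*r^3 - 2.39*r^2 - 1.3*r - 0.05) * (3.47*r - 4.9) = -0.8675*r^5 - 9.4626*r^4 + 6.7987*r^3 + 7.2*r^2 + 6.1965*r + 0.245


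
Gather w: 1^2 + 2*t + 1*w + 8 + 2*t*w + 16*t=18*t + w*(2*t + 1) + 9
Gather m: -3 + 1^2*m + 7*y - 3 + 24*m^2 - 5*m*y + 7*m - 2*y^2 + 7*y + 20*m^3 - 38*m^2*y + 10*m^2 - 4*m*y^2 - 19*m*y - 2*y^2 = 20*m^3 + m^2*(34 - 38*y) + m*(-4*y^2 - 24*y + 8) - 4*y^2 + 14*y - 6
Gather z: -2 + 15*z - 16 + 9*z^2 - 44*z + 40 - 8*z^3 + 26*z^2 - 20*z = -8*z^3 + 35*z^2 - 49*z + 22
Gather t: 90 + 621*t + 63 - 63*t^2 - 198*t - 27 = -63*t^2 + 423*t + 126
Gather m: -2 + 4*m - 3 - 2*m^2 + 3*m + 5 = -2*m^2 + 7*m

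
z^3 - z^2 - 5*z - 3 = (z - 3)*(z + 1)^2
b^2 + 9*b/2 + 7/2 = (b + 1)*(b + 7/2)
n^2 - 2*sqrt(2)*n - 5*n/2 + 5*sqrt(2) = (n - 5/2)*(n - 2*sqrt(2))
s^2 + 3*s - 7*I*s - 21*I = (s + 3)*(s - 7*I)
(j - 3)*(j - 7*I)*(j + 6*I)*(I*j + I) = I*j^4 + j^3 - 2*I*j^3 - 2*j^2 + 39*I*j^2 - 3*j - 84*I*j - 126*I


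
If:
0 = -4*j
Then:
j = 0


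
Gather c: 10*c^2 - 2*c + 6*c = 10*c^2 + 4*c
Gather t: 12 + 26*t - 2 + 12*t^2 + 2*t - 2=12*t^2 + 28*t + 8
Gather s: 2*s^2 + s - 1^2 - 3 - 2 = 2*s^2 + s - 6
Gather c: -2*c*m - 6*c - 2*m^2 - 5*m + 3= c*(-2*m - 6) - 2*m^2 - 5*m + 3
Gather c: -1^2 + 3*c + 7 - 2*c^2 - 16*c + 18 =-2*c^2 - 13*c + 24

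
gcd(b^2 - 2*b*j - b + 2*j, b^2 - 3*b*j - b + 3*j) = b - 1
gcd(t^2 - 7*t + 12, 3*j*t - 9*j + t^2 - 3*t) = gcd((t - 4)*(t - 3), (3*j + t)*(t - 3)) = t - 3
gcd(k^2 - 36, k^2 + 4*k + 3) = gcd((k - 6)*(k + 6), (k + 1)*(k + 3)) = 1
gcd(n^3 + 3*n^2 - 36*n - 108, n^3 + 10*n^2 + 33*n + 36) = n + 3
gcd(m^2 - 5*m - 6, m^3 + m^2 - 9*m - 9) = m + 1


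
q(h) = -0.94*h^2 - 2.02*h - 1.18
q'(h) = -1.88*h - 2.02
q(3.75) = -21.97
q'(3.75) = -9.07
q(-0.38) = -0.55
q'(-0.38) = -1.31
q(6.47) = -53.60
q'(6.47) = -14.18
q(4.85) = -33.09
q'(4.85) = -11.14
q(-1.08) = -0.09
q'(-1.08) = 0.01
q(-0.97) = -0.11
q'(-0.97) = -0.20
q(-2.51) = -2.03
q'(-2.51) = 2.70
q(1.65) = -7.07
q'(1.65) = -5.12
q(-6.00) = -22.90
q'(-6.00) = 9.26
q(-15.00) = -182.38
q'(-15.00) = 26.18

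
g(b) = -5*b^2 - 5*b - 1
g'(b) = -10*b - 5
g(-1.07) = -1.37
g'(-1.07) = 5.70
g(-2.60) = -21.80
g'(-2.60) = 21.00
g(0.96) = -10.41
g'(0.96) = -14.60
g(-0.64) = 0.15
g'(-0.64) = 1.40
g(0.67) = -6.59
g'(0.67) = -11.70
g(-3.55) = -46.26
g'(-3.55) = 30.50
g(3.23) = -69.31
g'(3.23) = -37.30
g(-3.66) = -49.68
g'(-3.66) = 31.60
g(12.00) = -781.00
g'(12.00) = -125.00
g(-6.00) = -151.00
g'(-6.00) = 55.00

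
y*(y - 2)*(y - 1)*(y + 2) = y^4 - y^3 - 4*y^2 + 4*y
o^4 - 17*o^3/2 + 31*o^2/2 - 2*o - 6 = (o - 6)*(o - 2)*(o - 1)*(o + 1/2)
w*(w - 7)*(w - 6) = w^3 - 13*w^2 + 42*w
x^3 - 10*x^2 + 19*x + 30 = (x - 6)*(x - 5)*(x + 1)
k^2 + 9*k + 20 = (k + 4)*(k + 5)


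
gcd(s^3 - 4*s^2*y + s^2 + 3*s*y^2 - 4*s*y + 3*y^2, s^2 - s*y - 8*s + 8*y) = -s + y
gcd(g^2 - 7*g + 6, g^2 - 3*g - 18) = g - 6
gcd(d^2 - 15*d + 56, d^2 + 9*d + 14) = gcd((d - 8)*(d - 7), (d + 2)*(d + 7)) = 1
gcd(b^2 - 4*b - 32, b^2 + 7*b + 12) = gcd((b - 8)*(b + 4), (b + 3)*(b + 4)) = b + 4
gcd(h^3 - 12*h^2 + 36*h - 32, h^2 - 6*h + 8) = h - 2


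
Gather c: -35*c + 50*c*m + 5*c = c*(50*m - 30)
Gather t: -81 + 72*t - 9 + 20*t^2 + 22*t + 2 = 20*t^2 + 94*t - 88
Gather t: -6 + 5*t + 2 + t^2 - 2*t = t^2 + 3*t - 4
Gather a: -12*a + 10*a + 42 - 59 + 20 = 3 - 2*a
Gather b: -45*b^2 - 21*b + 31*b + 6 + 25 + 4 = -45*b^2 + 10*b + 35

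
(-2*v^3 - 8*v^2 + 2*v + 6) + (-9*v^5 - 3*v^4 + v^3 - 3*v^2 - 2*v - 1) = -9*v^5 - 3*v^4 - v^3 - 11*v^2 + 5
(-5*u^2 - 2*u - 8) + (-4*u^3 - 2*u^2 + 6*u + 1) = -4*u^3 - 7*u^2 + 4*u - 7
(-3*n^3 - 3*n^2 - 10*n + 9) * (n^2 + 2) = -3*n^5 - 3*n^4 - 16*n^3 + 3*n^2 - 20*n + 18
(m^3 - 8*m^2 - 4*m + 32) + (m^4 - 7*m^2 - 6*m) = m^4 + m^3 - 15*m^2 - 10*m + 32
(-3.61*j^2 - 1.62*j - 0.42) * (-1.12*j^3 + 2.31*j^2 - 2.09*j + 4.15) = 4.0432*j^5 - 6.5247*j^4 + 4.2731*j^3 - 12.5659*j^2 - 5.8452*j - 1.743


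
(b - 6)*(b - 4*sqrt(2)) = b^2 - 6*b - 4*sqrt(2)*b + 24*sqrt(2)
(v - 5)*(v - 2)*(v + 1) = v^3 - 6*v^2 + 3*v + 10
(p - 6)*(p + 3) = p^2 - 3*p - 18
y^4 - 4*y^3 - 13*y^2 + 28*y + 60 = (y - 5)*(y - 3)*(y + 2)^2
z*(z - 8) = z^2 - 8*z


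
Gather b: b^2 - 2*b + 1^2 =b^2 - 2*b + 1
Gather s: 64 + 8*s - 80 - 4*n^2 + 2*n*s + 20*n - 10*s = -4*n^2 + 20*n + s*(2*n - 2) - 16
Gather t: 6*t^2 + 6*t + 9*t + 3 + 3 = 6*t^2 + 15*t + 6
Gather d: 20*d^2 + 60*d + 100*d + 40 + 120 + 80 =20*d^2 + 160*d + 240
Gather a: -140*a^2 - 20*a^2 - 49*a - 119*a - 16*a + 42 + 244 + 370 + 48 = -160*a^2 - 184*a + 704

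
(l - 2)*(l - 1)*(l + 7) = l^3 + 4*l^2 - 19*l + 14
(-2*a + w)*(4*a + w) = -8*a^2 + 2*a*w + w^2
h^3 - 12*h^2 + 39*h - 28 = (h - 7)*(h - 4)*(h - 1)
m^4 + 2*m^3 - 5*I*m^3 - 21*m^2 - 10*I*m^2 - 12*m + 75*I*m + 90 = (m - 3)*(m + 5)*(m - 3*I)*(m - 2*I)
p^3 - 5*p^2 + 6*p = p*(p - 3)*(p - 2)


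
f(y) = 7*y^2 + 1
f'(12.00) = 168.00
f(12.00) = 1009.00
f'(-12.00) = -168.00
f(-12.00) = 1009.00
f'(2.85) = 39.90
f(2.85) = 57.86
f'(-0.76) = -10.64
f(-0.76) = 5.04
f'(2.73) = 38.22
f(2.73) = 53.17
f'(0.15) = 2.10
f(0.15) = 1.16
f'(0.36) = 5.04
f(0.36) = 1.91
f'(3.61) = 50.54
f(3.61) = 92.22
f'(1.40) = 19.60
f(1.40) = 14.72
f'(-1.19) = -16.66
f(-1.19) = 10.91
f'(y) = 14*y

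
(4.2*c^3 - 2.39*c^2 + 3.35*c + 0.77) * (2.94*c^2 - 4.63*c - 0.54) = 12.348*c^5 - 26.4726*c^4 + 18.6467*c^3 - 11.9561*c^2 - 5.3741*c - 0.4158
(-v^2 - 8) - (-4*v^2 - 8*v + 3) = 3*v^2 + 8*v - 11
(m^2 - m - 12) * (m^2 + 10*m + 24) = m^4 + 9*m^3 + 2*m^2 - 144*m - 288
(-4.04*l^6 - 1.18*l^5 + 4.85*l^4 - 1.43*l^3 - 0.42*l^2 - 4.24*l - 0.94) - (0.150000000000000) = -4.04*l^6 - 1.18*l^5 + 4.85*l^4 - 1.43*l^3 - 0.42*l^2 - 4.24*l - 1.09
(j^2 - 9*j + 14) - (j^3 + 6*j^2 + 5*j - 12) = -j^3 - 5*j^2 - 14*j + 26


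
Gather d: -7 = -7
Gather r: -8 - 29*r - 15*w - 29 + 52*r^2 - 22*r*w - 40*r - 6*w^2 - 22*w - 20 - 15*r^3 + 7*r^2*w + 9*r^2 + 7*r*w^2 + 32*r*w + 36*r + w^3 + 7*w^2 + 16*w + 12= -15*r^3 + r^2*(7*w + 61) + r*(7*w^2 + 10*w - 33) + w^3 + w^2 - 21*w - 45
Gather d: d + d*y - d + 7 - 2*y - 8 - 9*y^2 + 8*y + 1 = d*y - 9*y^2 + 6*y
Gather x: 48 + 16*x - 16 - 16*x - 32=0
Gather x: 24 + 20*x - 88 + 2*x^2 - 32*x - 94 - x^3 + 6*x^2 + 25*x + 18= -x^3 + 8*x^2 + 13*x - 140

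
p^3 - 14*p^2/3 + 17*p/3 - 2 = (p - 3)*(p - 1)*(p - 2/3)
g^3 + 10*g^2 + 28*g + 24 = (g + 2)^2*(g + 6)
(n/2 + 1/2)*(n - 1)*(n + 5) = n^3/2 + 5*n^2/2 - n/2 - 5/2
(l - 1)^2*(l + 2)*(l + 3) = l^4 + 3*l^3 - 3*l^2 - 7*l + 6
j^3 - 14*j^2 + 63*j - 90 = (j - 6)*(j - 5)*(j - 3)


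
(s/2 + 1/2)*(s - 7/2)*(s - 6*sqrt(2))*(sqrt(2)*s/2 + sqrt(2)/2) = sqrt(2)*s^4/4 - 3*s^3 - 3*sqrt(2)*s^3/8 - 3*sqrt(2)*s^2/2 + 9*s^2/2 - 7*sqrt(2)*s/8 + 18*s + 21/2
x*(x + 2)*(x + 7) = x^3 + 9*x^2 + 14*x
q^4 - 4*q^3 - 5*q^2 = q^2*(q - 5)*(q + 1)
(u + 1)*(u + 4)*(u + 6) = u^3 + 11*u^2 + 34*u + 24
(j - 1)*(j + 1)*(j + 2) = j^3 + 2*j^2 - j - 2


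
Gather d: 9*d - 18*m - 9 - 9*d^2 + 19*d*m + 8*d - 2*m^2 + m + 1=-9*d^2 + d*(19*m + 17) - 2*m^2 - 17*m - 8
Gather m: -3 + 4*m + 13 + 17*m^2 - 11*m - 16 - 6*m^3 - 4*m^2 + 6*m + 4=-6*m^3 + 13*m^2 - m - 2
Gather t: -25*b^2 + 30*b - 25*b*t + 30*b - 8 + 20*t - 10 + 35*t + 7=-25*b^2 + 60*b + t*(55 - 25*b) - 11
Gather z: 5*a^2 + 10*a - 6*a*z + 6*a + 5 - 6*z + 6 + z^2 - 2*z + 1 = 5*a^2 + 16*a + z^2 + z*(-6*a - 8) + 12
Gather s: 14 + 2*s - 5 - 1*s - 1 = s + 8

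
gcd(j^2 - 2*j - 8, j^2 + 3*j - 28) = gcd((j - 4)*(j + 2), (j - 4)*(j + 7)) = j - 4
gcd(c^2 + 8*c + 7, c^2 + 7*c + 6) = c + 1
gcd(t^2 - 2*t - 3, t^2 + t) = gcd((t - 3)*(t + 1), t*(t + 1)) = t + 1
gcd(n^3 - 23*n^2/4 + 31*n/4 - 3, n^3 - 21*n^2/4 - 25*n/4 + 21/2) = n - 1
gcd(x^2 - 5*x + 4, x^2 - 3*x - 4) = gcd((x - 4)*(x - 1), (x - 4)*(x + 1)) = x - 4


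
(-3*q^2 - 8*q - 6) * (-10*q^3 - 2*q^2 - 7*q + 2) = 30*q^5 + 86*q^4 + 97*q^3 + 62*q^2 + 26*q - 12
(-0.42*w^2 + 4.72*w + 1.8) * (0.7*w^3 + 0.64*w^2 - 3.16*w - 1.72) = -0.294*w^5 + 3.0352*w^4 + 5.608*w^3 - 13.0408*w^2 - 13.8064*w - 3.096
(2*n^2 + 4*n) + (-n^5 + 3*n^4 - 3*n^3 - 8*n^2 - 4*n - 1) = -n^5 + 3*n^4 - 3*n^3 - 6*n^2 - 1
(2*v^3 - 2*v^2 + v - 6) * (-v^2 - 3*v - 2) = -2*v^5 - 4*v^4 + v^3 + 7*v^2 + 16*v + 12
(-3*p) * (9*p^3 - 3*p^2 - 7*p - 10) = -27*p^4 + 9*p^3 + 21*p^2 + 30*p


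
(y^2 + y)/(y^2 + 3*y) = (y + 1)/(y + 3)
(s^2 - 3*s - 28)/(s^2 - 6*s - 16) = (-s^2 + 3*s + 28)/(-s^2 + 6*s + 16)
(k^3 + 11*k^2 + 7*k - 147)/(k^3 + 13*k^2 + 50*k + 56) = (k^2 + 4*k - 21)/(k^2 + 6*k + 8)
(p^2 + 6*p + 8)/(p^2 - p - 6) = (p + 4)/(p - 3)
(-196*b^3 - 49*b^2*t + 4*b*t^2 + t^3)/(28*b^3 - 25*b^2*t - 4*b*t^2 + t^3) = (7*b + t)/(-b + t)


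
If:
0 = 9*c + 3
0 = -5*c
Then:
No Solution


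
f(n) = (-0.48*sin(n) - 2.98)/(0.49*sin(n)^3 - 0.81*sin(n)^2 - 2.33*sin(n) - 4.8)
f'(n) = (-0.48*sin(n) - 2.98)*(-1.47*sin(n)^2*cos(n) + 1.62*sin(n)*cos(n) + 2.33*cos(n))/(0.49*sin(n)^3 - 0.81*sin(n)^2 - 2.33*sin(n) - 4.8)^2 - 0.48*cos(n)/(0.49*sin(n)^3 - 0.81*sin(n)^2 - 2.33*sin(n) - 4.8) = (0.4704*sin(n)^3 + 3.9918*sin(n)^2 - 4.8276*sin(n) - 4.6394)*cos(n)/(0.2401*sin(n)^6 - 0.7938*sin(n)^5 - 1.6273*sin(n)^4 - 0.929399999999999*sin(n)^3 + 13.2049*sin(n)^2 + 22.368*sin(n) + 23.04)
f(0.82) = 0.49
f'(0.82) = -0.09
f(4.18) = 0.69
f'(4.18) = -0.08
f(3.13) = 0.62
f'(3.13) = 0.20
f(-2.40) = 0.71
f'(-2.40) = -0.02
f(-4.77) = 0.46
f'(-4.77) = -0.01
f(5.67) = 0.71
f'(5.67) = -0.04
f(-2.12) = 0.69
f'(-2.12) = -0.08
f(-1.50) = 0.66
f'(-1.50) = 0.02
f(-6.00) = 0.57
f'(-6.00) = -0.18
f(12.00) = 0.71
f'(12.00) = -0.06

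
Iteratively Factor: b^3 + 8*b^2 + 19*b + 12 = (b + 4)*(b^2 + 4*b + 3) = (b + 3)*(b + 4)*(b + 1)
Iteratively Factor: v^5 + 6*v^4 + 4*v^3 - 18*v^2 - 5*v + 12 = (v - 1)*(v^4 + 7*v^3 + 11*v^2 - 7*v - 12) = (v - 1)*(v + 1)*(v^3 + 6*v^2 + 5*v - 12) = (v - 1)^2*(v + 1)*(v^2 + 7*v + 12) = (v - 1)^2*(v + 1)*(v + 3)*(v + 4)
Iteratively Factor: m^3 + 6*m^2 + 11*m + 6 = (m + 3)*(m^2 + 3*m + 2) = (m + 1)*(m + 3)*(m + 2)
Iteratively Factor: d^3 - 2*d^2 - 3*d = (d)*(d^2 - 2*d - 3) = d*(d + 1)*(d - 3)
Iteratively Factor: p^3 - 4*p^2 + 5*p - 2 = (p - 1)*(p^2 - 3*p + 2) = (p - 2)*(p - 1)*(p - 1)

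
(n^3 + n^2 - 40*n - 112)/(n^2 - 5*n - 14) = (n^2 + 8*n + 16)/(n + 2)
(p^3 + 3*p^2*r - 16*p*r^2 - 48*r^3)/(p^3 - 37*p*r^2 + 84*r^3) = (p^2 + 7*p*r + 12*r^2)/(p^2 + 4*p*r - 21*r^2)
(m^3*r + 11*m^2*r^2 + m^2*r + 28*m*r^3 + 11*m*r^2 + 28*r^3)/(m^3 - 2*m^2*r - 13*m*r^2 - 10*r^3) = r*(-m^3 - 11*m^2*r - m^2 - 28*m*r^2 - 11*m*r - 28*r^2)/(-m^3 + 2*m^2*r + 13*m*r^2 + 10*r^3)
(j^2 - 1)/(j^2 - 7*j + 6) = (j + 1)/(j - 6)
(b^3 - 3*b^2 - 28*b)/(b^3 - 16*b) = (b - 7)/(b - 4)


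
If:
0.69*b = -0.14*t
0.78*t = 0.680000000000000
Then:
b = -0.18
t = 0.87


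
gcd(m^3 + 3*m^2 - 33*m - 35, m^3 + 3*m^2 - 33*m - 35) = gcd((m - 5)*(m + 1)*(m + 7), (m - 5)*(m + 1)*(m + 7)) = m^3 + 3*m^2 - 33*m - 35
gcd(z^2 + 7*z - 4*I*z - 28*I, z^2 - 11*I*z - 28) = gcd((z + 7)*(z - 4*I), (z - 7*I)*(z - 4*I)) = z - 4*I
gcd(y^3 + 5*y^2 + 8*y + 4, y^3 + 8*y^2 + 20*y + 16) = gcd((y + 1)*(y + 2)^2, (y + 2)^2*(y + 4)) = y^2 + 4*y + 4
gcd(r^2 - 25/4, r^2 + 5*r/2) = r + 5/2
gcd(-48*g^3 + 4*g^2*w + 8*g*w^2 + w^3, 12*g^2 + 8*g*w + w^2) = 6*g + w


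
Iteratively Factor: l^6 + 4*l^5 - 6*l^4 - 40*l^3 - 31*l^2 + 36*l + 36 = (l - 3)*(l^5 + 7*l^4 + 15*l^3 + 5*l^2 - 16*l - 12) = (l - 3)*(l + 2)*(l^4 + 5*l^3 + 5*l^2 - 5*l - 6) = (l - 3)*(l + 2)*(l + 3)*(l^3 + 2*l^2 - l - 2) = (l - 3)*(l - 1)*(l + 2)*(l + 3)*(l^2 + 3*l + 2) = (l - 3)*(l - 1)*(l + 1)*(l + 2)*(l + 3)*(l + 2)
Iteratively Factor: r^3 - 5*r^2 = (r - 5)*(r^2) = r*(r - 5)*(r)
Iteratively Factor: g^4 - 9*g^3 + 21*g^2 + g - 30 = (g - 3)*(g^3 - 6*g^2 + 3*g + 10) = (g - 3)*(g + 1)*(g^2 - 7*g + 10) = (g - 5)*(g - 3)*(g + 1)*(g - 2)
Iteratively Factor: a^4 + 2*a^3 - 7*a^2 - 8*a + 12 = (a + 2)*(a^3 - 7*a + 6) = (a - 2)*(a + 2)*(a^2 + 2*a - 3) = (a - 2)*(a - 1)*(a + 2)*(a + 3)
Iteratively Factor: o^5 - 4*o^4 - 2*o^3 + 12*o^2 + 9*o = (o + 1)*(o^4 - 5*o^3 + 3*o^2 + 9*o) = (o + 1)^2*(o^3 - 6*o^2 + 9*o) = (o - 3)*(o + 1)^2*(o^2 - 3*o) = o*(o - 3)*(o + 1)^2*(o - 3)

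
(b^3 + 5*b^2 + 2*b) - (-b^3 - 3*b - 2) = 2*b^3 + 5*b^2 + 5*b + 2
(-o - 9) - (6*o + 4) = -7*o - 13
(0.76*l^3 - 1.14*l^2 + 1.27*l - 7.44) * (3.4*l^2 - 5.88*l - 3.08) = 2.584*l^5 - 8.3448*l^4 + 8.6804*l^3 - 29.2524*l^2 + 39.8356*l + 22.9152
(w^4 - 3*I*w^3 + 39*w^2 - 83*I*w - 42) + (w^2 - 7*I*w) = w^4 - 3*I*w^3 + 40*w^2 - 90*I*w - 42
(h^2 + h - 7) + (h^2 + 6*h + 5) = 2*h^2 + 7*h - 2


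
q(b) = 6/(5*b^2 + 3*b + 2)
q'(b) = 6*(-10*b - 3)/(5*b^2 + 3*b + 2)^2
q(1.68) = 0.28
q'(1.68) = -0.27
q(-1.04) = 1.40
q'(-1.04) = 2.41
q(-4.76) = 0.06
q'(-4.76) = 0.03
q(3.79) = 0.07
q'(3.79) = -0.03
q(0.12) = 2.47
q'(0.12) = -4.26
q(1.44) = 0.36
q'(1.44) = -0.37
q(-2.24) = 0.29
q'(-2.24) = 0.28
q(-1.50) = 0.69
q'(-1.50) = 0.94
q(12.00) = 0.01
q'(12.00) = 0.00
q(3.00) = 0.11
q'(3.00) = -0.06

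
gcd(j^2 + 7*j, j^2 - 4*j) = j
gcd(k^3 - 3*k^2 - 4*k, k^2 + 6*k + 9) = 1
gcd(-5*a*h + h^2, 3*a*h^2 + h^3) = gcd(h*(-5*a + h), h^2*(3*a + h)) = h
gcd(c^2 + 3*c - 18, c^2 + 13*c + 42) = c + 6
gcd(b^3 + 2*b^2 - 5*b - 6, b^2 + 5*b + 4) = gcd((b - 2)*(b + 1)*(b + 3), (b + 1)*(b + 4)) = b + 1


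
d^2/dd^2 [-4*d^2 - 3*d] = -8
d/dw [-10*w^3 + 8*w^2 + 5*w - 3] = -30*w^2 + 16*w + 5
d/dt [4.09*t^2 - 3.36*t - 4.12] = 8.18*t - 3.36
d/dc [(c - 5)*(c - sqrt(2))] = 2*c - 5 - sqrt(2)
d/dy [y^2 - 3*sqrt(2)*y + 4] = 2*y - 3*sqrt(2)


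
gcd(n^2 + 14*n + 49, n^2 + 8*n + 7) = n + 7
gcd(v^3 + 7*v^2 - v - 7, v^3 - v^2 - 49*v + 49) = v^2 + 6*v - 7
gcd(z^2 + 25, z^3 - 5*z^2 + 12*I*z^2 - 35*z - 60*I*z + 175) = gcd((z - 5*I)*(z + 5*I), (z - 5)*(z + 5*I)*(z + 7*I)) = z + 5*I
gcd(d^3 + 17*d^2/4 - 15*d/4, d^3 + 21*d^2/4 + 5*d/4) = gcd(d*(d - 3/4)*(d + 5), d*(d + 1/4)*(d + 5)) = d^2 + 5*d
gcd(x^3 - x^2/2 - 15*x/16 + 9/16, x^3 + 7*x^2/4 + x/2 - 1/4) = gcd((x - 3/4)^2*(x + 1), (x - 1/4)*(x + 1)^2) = x + 1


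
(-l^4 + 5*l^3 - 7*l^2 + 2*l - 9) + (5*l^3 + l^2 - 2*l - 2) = -l^4 + 10*l^3 - 6*l^2 - 11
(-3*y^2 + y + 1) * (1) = -3*y^2 + y + 1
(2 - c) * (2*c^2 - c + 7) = -2*c^3 + 5*c^2 - 9*c + 14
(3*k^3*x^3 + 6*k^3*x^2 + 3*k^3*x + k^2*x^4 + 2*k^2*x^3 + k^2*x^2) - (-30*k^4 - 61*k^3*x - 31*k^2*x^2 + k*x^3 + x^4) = 30*k^4 + 3*k^3*x^3 + 6*k^3*x^2 + 64*k^3*x + k^2*x^4 + 2*k^2*x^3 + 32*k^2*x^2 - k*x^3 - x^4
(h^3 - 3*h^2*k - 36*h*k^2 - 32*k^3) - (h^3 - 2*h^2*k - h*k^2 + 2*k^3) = -h^2*k - 35*h*k^2 - 34*k^3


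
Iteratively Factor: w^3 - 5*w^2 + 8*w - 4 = (w - 1)*(w^2 - 4*w + 4) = (w - 2)*(w - 1)*(w - 2)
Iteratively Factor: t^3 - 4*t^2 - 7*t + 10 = (t - 1)*(t^2 - 3*t - 10) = (t - 5)*(t - 1)*(t + 2)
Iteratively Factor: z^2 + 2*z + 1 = (z + 1)*(z + 1)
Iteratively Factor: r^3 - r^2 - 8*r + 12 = (r - 2)*(r^2 + r - 6) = (r - 2)*(r + 3)*(r - 2)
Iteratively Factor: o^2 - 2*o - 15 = (o - 5)*(o + 3)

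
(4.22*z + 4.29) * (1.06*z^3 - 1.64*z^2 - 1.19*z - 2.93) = 4.4732*z^4 - 2.3734*z^3 - 12.0574*z^2 - 17.4697*z - 12.5697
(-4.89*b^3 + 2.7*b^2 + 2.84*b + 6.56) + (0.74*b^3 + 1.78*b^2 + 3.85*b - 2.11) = -4.15*b^3 + 4.48*b^2 + 6.69*b + 4.45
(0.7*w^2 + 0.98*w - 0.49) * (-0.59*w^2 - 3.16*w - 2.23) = -0.413*w^4 - 2.7902*w^3 - 4.3687*w^2 - 0.637*w + 1.0927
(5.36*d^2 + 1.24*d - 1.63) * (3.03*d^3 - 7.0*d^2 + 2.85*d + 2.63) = 16.2408*d^5 - 33.7628*d^4 + 1.6571*d^3 + 29.0408*d^2 - 1.3843*d - 4.2869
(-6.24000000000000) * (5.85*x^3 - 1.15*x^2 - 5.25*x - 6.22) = -36.504*x^3 + 7.176*x^2 + 32.76*x + 38.8128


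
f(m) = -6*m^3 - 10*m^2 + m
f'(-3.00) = -101.00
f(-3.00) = 69.00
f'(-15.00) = -3749.00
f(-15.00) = 17985.00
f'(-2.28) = -46.97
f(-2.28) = 16.85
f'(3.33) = -265.20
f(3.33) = -329.12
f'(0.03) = 0.38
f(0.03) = 0.02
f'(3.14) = -239.27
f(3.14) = -281.21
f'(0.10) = -1.18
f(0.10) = -0.01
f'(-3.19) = -118.37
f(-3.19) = 89.82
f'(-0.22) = 4.53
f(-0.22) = -0.64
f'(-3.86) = -189.99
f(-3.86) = 192.22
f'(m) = -18*m^2 - 20*m + 1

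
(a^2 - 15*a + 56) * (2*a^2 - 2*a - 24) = 2*a^4 - 32*a^3 + 118*a^2 + 248*a - 1344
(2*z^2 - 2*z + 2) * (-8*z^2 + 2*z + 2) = -16*z^4 + 20*z^3 - 16*z^2 + 4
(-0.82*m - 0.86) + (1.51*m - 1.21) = 0.69*m - 2.07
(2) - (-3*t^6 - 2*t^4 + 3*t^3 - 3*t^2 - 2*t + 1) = 3*t^6 + 2*t^4 - 3*t^3 + 3*t^2 + 2*t + 1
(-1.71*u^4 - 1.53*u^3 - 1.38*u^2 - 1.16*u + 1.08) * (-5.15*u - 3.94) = 8.8065*u^5 + 14.6169*u^4 + 13.1352*u^3 + 11.4112*u^2 - 0.991600000000002*u - 4.2552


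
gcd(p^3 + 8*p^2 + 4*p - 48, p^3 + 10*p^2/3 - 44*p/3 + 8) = p^2 + 4*p - 12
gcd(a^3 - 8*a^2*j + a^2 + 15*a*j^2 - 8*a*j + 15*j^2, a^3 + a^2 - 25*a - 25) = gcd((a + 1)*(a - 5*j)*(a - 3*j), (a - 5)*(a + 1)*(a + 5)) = a + 1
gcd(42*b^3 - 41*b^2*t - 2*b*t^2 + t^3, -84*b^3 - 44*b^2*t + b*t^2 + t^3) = -42*b^2 - b*t + t^2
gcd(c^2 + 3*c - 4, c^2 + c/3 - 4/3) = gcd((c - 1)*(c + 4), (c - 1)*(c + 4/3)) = c - 1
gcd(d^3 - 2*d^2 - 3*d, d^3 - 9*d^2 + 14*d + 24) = d + 1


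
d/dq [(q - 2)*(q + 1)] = 2*q - 1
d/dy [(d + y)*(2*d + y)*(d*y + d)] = d*(2*d^2 + 6*d*y + 3*d + 3*y^2 + 2*y)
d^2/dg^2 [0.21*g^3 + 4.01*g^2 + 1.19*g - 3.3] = 1.26*g + 8.02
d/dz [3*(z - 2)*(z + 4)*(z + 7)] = 9*z^2 + 54*z + 18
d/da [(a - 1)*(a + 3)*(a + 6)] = 3*a^2 + 16*a + 9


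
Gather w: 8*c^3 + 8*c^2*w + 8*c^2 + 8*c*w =8*c^3 + 8*c^2 + w*(8*c^2 + 8*c)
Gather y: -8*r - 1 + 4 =3 - 8*r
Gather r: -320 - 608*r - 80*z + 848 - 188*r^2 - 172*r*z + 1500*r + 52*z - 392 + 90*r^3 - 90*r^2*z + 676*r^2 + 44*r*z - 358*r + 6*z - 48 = 90*r^3 + r^2*(488 - 90*z) + r*(534 - 128*z) - 22*z + 88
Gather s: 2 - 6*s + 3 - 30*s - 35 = -36*s - 30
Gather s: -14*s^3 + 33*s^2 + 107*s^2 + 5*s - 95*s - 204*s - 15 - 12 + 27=-14*s^3 + 140*s^2 - 294*s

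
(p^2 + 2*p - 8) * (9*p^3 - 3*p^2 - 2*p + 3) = 9*p^5 + 15*p^4 - 80*p^3 + 23*p^2 + 22*p - 24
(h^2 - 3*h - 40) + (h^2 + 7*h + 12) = 2*h^2 + 4*h - 28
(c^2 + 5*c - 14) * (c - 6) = c^3 - c^2 - 44*c + 84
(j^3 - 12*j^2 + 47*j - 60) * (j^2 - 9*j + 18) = j^5 - 21*j^4 + 173*j^3 - 699*j^2 + 1386*j - 1080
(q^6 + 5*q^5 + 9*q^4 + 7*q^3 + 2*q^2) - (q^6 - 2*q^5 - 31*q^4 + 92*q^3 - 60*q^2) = 7*q^5 + 40*q^4 - 85*q^3 + 62*q^2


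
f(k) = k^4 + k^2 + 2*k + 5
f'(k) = 4*k^3 + 2*k + 2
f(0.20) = 5.44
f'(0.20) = 2.43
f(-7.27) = 2836.74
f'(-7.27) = -1549.50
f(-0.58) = 4.29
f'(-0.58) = 0.06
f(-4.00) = 269.00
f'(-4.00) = -262.00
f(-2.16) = 27.11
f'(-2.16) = -42.63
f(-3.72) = 202.90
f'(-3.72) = -211.36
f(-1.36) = 7.55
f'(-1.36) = -10.78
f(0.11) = 5.23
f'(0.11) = 2.23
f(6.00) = 1349.00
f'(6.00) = 878.00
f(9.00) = 6665.00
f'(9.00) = 2936.00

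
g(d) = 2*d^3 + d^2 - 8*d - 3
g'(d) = 6*d^2 + 2*d - 8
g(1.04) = -7.99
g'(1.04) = 0.57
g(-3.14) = -29.94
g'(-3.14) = 44.88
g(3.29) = 52.73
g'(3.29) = 63.52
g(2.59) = 17.74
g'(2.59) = 37.43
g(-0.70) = 2.40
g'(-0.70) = -6.46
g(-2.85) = -18.38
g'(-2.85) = 35.04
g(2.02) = 1.41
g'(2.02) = 20.52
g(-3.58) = -53.31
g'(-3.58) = 61.74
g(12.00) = 3501.00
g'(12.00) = 880.00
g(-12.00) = -3219.00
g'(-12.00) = 832.00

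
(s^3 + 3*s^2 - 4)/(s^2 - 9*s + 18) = (s^3 + 3*s^2 - 4)/(s^2 - 9*s + 18)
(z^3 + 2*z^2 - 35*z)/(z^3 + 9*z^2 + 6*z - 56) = z*(z - 5)/(z^2 + 2*z - 8)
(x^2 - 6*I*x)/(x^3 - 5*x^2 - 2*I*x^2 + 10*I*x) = (x - 6*I)/(x^2 - 5*x - 2*I*x + 10*I)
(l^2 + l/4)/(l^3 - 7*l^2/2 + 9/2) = l*(4*l + 1)/(2*(2*l^3 - 7*l^2 + 9))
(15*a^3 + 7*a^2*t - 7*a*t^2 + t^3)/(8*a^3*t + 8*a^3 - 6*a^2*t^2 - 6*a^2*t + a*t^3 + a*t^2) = (15*a^3 + 7*a^2*t - 7*a*t^2 + t^3)/(a*(8*a^2*t + 8*a^2 - 6*a*t^2 - 6*a*t + t^3 + t^2))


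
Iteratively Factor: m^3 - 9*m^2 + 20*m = (m - 4)*(m^2 - 5*m) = m*(m - 4)*(m - 5)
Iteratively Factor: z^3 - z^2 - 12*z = (z + 3)*(z^2 - 4*z) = (z - 4)*(z + 3)*(z)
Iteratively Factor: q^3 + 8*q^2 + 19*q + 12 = (q + 3)*(q^2 + 5*q + 4) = (q + 1)*(q + 3)*(q + 4)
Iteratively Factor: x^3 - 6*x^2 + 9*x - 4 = (x - 1)*(x^2 - 5*x + 4) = (x - 4)*(x - 1)*(x - 1)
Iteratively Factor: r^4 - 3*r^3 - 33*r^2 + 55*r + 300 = (r - 5)*(r^3 + 2*r^2 - 23*r - 60) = (r - 5)*(r + 3)*(r^2 - r - 20) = (r - 5)*(r + 3)*(r + 4)*(r - 5)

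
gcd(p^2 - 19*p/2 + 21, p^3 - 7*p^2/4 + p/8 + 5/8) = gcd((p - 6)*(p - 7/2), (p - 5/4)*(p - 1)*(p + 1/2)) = 1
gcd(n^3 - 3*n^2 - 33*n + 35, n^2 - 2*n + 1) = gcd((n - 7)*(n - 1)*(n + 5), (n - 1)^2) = n - 1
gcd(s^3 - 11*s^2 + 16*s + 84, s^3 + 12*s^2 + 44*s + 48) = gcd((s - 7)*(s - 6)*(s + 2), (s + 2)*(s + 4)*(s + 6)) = s + 2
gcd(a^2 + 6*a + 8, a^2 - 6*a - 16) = a + 2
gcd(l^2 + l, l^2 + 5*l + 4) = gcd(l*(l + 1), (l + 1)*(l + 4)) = l + 1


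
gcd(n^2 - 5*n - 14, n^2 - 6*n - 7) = n - 7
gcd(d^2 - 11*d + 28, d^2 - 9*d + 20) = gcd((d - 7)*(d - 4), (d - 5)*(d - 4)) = d - 4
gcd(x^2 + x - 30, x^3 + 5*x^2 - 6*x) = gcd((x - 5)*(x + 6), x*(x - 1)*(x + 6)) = x + 6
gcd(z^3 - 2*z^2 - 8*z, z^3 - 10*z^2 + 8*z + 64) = z^2 - 2*z - 8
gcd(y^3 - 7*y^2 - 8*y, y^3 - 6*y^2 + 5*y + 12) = y + 1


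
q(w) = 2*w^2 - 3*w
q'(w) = 4*w - 3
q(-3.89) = 41.93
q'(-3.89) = -18.56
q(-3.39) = 33.15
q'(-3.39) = -16.56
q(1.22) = -0.68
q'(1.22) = 1.88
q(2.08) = 2.41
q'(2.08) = 5.32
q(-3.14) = 29.14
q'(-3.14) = -15.56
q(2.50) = 5.00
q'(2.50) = 7.00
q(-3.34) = 32.33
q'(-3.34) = -16.36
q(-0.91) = 4.39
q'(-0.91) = -6.64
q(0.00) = 0.00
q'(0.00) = -3.00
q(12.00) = 252.00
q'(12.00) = 45.00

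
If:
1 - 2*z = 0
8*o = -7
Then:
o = -7/8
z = 1/2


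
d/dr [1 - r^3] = -3*r^2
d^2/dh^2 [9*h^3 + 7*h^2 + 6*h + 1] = 54*h + 14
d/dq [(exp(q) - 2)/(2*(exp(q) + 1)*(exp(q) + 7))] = (-exp(2*q) + 4*exp(q) + 23)*exp(q)/(2*(exp(4*q) + 16*exp(3*q) + 78*exp(2*q) + 112*exp(q) + 49))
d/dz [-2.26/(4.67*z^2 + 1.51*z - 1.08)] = (21.1084*z + 3.4126)/(4.67*z^2 + 1.51*z - 1.08)^2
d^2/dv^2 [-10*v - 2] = 0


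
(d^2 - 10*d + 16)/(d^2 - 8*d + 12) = (d - 8)/(d - 6)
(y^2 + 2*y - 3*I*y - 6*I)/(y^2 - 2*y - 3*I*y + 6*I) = (y + 2)/(y - 2)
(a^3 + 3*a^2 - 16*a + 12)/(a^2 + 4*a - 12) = a - 1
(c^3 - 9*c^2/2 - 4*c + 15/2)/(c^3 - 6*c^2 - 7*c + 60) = (c^2 + c/2 - 3/2)/(c^2 - c - 12)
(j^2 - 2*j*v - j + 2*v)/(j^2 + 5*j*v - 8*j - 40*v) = (j^2 - 2*j*v - j + 2*v)/(j^2 + 5*j*v - 8*j - 40*v)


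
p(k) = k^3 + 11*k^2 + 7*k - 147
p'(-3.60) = -33.32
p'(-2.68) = -30.41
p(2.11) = -73.86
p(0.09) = -146.28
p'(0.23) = 12.22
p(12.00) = 3249.00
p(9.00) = 1536.00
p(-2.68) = -106.00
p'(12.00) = 703.00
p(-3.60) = -76.30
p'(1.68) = 52.43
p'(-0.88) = -10.04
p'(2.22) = 70.63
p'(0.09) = 9.00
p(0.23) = -144.80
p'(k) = 3*k^2 + 22*k + 7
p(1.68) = -99.45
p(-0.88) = -145.32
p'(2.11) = 66.78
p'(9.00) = 448.00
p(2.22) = -66.31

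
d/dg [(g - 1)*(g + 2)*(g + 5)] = 3*g^2 + 12*g + 3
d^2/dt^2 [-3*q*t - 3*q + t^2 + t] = 2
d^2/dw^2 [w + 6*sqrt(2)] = 0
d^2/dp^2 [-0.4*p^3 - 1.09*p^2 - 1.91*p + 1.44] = -2.4*p - 2.18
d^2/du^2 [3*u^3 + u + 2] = 18*u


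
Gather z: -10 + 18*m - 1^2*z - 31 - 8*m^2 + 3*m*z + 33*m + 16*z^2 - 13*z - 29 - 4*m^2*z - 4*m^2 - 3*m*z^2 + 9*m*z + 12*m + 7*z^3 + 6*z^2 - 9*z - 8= -12*m^2 + 63*m + 7*z^3 + z^2*(22 - 3*m) + z*(-4*m^2 + 12*m - 23) - 78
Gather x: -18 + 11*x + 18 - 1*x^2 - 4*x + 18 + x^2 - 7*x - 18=0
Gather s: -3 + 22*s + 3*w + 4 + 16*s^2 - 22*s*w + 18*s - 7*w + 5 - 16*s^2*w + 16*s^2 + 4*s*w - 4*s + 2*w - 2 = s^2*(32 - 16*w) + s*(36 - 18*w) - 2*w + 4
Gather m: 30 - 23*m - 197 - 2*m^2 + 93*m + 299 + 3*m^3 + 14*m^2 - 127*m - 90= 3*m^3 + 12*m^2 - 57*m + 42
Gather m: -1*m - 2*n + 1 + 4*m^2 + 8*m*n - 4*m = 4*m^2 + m*(8*n - 5) - 2*n + 1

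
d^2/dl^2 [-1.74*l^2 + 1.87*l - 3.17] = -3.48000000000000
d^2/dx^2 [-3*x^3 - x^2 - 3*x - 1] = -18*x - 2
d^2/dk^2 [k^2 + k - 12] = 2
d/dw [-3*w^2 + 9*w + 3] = 9 - 6*w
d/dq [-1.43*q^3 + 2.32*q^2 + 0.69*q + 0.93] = -4.29*q^2 + 4.64*q + 0.69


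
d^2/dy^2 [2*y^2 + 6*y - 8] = 4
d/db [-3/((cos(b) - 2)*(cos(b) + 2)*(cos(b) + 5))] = 3*(3*sin(b)^2 - 10*cos(b) + 1)*sin(b)/((cos(b) - 2)^2*(cos(b) + 2)^2*(cos(b) + 5)^2)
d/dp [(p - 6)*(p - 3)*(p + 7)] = 3*p^2 - 4*p - 45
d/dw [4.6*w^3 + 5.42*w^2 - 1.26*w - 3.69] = 13.8*w^2 + 10.84*w - 1.26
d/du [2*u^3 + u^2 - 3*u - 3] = 6*u^2 + 2*u - 3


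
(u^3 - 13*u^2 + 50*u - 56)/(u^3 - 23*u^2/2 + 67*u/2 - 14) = 2*(u - 2)/(2*u - 1)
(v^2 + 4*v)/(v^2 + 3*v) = (v + 4)/(v + 3)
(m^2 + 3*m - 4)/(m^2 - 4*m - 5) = (-m^2 - 3*m + 4)/(-m^2 + 4*m + 5)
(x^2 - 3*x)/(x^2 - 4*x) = (x - 3)/(x - 4)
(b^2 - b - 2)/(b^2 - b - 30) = (-b^2 + b + 2)/(-b^2 + b + 30)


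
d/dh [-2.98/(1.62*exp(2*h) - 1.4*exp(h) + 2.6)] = (9.6552*exp(h) - 4.172)*exp(h)/(1.62*exp(2*h) - 1.4*exp(h) + 2.6)^2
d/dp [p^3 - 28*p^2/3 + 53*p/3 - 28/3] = 3*p^2 - 56*p/3 + 53/3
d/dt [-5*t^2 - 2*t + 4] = -10*t - 2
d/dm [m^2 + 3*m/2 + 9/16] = 2*m + 3/2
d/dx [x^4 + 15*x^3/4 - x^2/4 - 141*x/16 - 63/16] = 4*x^3 + 45*x^2/4 - x/2 - 141/16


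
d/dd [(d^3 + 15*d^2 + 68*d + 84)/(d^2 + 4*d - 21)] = (d^2 - 6*d - 36)/(d^2 - 6*d + 9)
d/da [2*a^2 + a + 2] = 4*a + 1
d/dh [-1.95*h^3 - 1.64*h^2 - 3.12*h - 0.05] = -5.85*h^2 - 3.28*h - 3.12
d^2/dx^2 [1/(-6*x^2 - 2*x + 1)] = 4*(18*x^2 + 6*x - 2*(6*x + 1)^2 - 3)/(6*x^2 + 2*x - 1)^3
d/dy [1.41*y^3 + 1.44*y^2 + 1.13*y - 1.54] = 4.23*y^2 + 2.88*y + 1.13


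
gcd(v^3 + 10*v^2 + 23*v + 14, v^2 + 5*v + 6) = v + 2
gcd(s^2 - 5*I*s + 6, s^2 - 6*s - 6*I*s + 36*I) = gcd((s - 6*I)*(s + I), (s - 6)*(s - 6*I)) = s - 6*I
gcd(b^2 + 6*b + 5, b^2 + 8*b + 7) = b + 1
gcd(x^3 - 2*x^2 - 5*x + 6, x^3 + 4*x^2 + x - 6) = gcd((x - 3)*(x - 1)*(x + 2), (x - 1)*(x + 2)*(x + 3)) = x^2 + x - 2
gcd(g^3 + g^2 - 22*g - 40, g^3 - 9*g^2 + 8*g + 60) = g^2 - 3*g - 10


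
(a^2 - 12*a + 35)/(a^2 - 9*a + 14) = (a - 5)/(a - 2)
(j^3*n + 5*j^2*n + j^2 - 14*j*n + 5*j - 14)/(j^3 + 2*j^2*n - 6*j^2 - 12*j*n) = (j^3*n + 5*j^2*n + j^2 - 14*j*n + 5*j - 14)/(j*(j^2 + 2*j*n - 6*j - 12*n))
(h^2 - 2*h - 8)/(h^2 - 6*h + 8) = (h + 2)/(h - 2)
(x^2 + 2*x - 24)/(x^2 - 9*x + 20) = (x + 6)/(x - 5)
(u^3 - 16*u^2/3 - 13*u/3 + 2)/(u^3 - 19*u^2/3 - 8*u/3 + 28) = (3*u^2 + 2*u - 1)/(3*u^2 - u - 14)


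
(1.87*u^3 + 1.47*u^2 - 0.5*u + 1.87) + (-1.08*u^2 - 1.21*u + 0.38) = 1.87*u^3 + 0.39*u^2 - 1.71*u + 2.25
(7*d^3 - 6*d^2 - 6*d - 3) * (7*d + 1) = 49*d^4 - 35*d^3 - 48*d^2 - 27*d - 3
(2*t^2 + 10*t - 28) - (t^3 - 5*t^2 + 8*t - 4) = -t^3 + 7*t^2 + 2*t - 24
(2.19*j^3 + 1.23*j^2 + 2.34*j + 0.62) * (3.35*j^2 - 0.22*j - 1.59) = 7.3365*j^5 + 3.6387*j^4 + 4.0863*j^3 - 0.3935*j^2 - 3.857*j - 0.9858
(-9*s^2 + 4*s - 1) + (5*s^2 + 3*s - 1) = -4*s^2 + 7*s - 2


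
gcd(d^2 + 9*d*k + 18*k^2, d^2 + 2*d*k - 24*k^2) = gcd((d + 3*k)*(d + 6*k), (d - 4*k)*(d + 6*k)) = d + 6*k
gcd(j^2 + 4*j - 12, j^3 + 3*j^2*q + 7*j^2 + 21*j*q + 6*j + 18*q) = j + 6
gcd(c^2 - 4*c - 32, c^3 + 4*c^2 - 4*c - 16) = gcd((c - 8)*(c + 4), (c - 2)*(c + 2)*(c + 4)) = c + 4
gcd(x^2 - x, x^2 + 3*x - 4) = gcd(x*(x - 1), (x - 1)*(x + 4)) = x - 1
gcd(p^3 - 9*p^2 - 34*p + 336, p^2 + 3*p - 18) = p + 6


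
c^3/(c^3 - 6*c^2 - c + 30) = c^3/(c^3 - 6*c^2 - c + 30)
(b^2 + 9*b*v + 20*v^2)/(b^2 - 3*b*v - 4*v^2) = (-b^2 - 9*b*v - 20*v^2)/(-b^2 + 3*b*v + 4*v^2)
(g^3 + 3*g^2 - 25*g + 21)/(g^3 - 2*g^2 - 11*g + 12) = (g^2 + 4*g - 21)/(g^2 - g - 12)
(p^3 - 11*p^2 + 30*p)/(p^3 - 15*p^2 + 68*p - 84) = p*(p - 5)/(p^2 - 9*p + 14)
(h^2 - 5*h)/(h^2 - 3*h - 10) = h/(h + 2)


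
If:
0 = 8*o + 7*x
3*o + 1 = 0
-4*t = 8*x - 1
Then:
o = -1/3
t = -43/84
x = 8/21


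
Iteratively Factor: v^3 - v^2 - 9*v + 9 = (v + 3)*(v^2 - 4*v + 3) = (v - 3)*(v + 3)*(v - 1)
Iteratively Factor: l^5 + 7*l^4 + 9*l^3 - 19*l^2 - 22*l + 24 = (l - 1)*(l^4 + 8*l^3 + 17*l^2 - 2*l - 24) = (l - 1)*(l + 3)*(l^3 + 5*l^2 + 2*l - 8) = (l - 1)*(l + 3)*(l + 4)*(l^2 + l - 2) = (l - 1)*(l + 2)*(l + 3)*(l + 4)*(l - 1)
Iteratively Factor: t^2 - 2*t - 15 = (t + 3)*(t - 5)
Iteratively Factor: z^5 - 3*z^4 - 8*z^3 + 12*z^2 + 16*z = (z + 1)*(z^4 - 4*z^3 - 4*z^2 + 16*z) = (z - 4)*(z + 1)*(z^3 - 4*z) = z*(z - 4)*(z + 1)*(z^2 - 4) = z*(z - 4)*(z + 1)*(z + 2)*(z - 2)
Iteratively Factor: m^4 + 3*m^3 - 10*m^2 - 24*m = (m - 3)*(m^3 + 6*m^2 + 8*m) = (m - 3)*(m + 2)*(m^2 + 4*m) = (m - 3)*(m + 2)*(m + 4)*(m)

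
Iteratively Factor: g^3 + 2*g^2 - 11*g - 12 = (g - 3)*(g^2 + 5*g + 4) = (g - 3)*(g + 1)*(g + 4)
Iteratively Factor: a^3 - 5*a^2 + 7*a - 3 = (a - 1)*(a^2 - 4*a + 3) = (a - 1)^2*(a - 3)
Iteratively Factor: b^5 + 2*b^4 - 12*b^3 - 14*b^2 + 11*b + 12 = (b - 1)*(b^4 + 3*b^3 - 9*b^2 - 23*b - 12) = (b - 1)*(b + 1)*(b^3 + 2*b^2 - 11*b - 12) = (b - 3)*(b - 1)*(b + 1)*(b^2 + 5*b + 4) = (b - 3)*(b - 1)*(b + 1)^2*(b + 4)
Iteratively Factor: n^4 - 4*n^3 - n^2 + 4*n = (n + 1)*(n^3 - 5*n^2 + 4*n) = (n - 4)*(n + 1)*(n^2 - n) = (n - 4)*(n - 1)*(n + 1)*(n)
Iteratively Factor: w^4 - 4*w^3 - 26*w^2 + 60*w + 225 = (w + 3)*(w^3 - 7*w^2 - 5*w + 75) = (w - 5)*(w + 3)*(w^2 - 2*w - 15) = (w - 5)*(w + 3)^2*(w - 5)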